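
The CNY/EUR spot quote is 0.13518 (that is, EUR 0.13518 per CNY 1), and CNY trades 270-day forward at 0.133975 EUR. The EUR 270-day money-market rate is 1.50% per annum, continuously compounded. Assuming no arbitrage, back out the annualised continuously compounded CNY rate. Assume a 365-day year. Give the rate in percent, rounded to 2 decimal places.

2.71%

T = 270/365 years.
By CIP, F/S equals the EUR-to-CNY growth ratio: 0.133975/0.13518 = 0.9910860.
EUR growth factor: e^(0.0150×270/365) = 1.0111577.
So the CNY growth factor = 1.0202522.
r = ln(1.0202522)/(270/365) = 0.027104 → 2.71%.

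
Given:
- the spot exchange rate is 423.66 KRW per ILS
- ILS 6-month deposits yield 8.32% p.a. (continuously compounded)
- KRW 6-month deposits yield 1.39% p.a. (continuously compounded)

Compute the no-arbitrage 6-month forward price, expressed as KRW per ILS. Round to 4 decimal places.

409.2316

T = 6/12 years.
KRW accumulates by e^(0.0139×6/12) = 1.006974207.
ILS accumulates by e^(0.0832×6/12) = 1.042477404.
So F = 423.66 × 1.006974207 / 1.042477404 = 409.231597 (KRW/ILS).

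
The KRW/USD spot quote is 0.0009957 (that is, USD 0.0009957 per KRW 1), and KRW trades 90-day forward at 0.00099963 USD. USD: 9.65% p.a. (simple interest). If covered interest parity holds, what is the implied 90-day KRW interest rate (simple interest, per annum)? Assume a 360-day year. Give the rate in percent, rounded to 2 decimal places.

8.04%

T = 90/360 years.
F/S = 0.00099963/0.0009957 = 1.0039470 = (growth of USD) / (growth of KRW).
The USD side grows by 1 + 0.0965×90/360 = 1.024125.
So the KRW growth factor = 1.0200987.
(1.0200987 − 1)/T = 0.080395, i.e. 8.04%.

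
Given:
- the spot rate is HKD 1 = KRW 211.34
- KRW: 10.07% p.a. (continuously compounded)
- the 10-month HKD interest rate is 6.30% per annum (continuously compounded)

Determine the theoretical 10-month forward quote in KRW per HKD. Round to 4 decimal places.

218.0850

T = 10/12 years.
KRW growth factor: e^(0.1007×10/12) = 1.087538262.
Growth of 1 HKD over T: e^(0.0630×10/12) = 1.053902562.
So F = 211.34 × 1.087538262 / 1.053902562 = 218.084996 (KRW/HKD).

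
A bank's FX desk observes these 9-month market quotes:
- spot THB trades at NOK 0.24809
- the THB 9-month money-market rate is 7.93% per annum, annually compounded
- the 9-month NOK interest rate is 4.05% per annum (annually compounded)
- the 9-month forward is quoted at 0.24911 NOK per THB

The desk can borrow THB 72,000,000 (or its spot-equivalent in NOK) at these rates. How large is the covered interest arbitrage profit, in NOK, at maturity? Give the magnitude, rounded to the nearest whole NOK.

T = 9/12 years.
Invest the THB and cover forward: 72,000,000 × 1.0589041071 × 0.24911 = NOK 18,992,419.35.
Convert at spot and invest in NOK: 72,000,000 × 0.24809 × 1.0302237639 = NOK 18,402,351.38.
The quoted forward overvalues THB, so borrow NOK, buy THB at spot, deposit the THB at 7.93%, and sell the proceeds forward at 0.24911.
The gap between the two covered legs is NOK 590,068.

NOK 590,068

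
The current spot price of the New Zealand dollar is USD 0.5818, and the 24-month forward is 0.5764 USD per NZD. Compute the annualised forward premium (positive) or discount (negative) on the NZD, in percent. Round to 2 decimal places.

-0.46%

T = 2 years.
NZD trades forward at -0.92815% vs spot over the period.
Annualise by dividing by T: -0.0092815 / 2 = -0.004641 → -0.46%.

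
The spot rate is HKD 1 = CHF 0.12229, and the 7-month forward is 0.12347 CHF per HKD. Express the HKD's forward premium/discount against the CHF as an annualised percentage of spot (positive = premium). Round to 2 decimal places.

T = 7/12 years.
HKD trades forward at +0.96492% vs spot over the period.
Annualise by dividing by T: 0.0096492 / (7/12) = 0.016541 → 1.65%.

+1.65%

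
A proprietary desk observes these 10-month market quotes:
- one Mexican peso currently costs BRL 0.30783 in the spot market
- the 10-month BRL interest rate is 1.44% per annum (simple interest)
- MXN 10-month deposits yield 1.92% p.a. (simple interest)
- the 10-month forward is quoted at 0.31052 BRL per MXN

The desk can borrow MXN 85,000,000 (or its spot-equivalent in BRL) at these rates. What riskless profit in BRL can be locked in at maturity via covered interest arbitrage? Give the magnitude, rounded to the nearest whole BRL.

T = 10/12 years.
Invest the MXN and cover forward: 85,000,000 × 1.016000 × 0.31052 = BRL 26,816,507.20.
Convert at spot and invest in BRL: 85,000,000 × 0.30783 × 1.012000 = BRL 26,479,536.60.
The quoted forward overvalues MXN, so borrow BRL, buy MXN at spot, deposit the MXN at 1.92%, and sell the proceeds forward at 0.31052.
Profit = 26,816,507.20 − 26,479,536.60 = BRL 336,971.

BRL 336,971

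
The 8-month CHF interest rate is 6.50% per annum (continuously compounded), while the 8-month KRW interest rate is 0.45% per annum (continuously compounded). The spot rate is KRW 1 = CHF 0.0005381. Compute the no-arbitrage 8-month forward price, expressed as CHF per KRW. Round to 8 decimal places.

T = 8/12 years.
Growth of 1 CHF over T: e^(0.0650×8/12) = 1.0442859.
KRW growth factor: e^(0.0045×8/12) = 1.0030045.
CIP: F = S · (grow CHF)/(grow KRW) = 0.0005381 × 1.0442859/1.0030045 = 0.0005602470 CHF per KRW.

0.00056025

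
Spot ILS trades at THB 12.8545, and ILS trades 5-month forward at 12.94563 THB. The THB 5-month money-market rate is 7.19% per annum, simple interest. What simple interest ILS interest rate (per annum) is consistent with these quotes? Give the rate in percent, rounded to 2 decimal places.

5.45%

T = 5/12 years.
F/S = 12.94563/12.8545 = 1.0070893 = (growth of THB) / (growth of ILS).
The THB side grows by 1 + 0.0719×5/12 = 1.0299583.
Hence g_ILS = 1.022708.
r = (1.022708 − 1)/(5/12) = 0.054499 → 5.45%.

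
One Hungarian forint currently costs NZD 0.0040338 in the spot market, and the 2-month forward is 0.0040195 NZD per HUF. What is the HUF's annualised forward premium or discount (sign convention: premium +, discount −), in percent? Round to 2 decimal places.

-2.13%

T = 2/12 years.
Period premium: (0.0040195 − 0.0040338)/0.0040338 = -0.0035450.
×(1/T) gives -2.13% p.a.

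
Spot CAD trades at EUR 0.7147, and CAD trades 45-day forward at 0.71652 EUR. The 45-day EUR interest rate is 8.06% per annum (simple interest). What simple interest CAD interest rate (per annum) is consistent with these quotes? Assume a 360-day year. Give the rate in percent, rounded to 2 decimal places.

6.01%

T = 45/360 years.
CIP gives F = S · g_EUR/g_CAD, so g_EUR/g_CAD = 0.71652/0.7147 = 1.0025465.
The EUR side grows by 1 + 0.0806×45/360 = 1.010075.
So the CAD growth factor = 1.0075094.
r = (1.0075094 − 1)/(45/360) = 0.060075 → 6.01%.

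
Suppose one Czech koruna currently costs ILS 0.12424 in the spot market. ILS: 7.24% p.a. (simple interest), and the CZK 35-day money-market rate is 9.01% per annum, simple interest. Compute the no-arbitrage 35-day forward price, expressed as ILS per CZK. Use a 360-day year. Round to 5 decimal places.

0.12403

T = 35/360 years.
Growth of 1 ILS over T: 1 + 0.0724×35/360 = 1.0070389.
CZK growth factor: 1 + 0.0901×35/360 = 1.0087597.
Forward (ILS per CZK) = 0.12424 × 1.0070389 / 1.0087597 = 0.1240281.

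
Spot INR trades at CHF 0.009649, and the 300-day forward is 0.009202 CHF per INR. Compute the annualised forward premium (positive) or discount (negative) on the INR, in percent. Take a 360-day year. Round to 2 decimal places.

T = 300/360 years.
INR trades forward at -4.63260% vs spot over the period.
Per annum: -0.0463260 / (300/360) = -0.055591 = -5.56%.

-5.56%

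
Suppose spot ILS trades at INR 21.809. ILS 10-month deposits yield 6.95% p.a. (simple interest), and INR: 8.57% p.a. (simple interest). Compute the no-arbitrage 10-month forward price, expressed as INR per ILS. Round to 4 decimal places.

22.0873

T = 10/12 years.
INR growth factor: 1 + 0.0857×10/12 = 1.07141667.
ILS accumulates by 1 + 0.0695×10/12 = 1.05791667.
So F = 21.809 × 1.07141667 / 1.05791667 = 22.087303 (INR/ILS).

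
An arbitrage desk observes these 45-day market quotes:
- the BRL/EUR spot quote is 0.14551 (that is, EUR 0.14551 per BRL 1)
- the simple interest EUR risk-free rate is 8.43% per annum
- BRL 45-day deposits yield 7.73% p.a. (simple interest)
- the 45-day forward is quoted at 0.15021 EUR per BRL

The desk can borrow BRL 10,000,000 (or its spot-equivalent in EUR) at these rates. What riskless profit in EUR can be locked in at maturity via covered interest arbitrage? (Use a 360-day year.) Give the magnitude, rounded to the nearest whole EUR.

EUR 46,181

T = 45/360 years.
Invest the BRL and cover forward: 10,000,000 × 1.0096625 × 0.15021 = EUR 1,516,614.04.
Convert at spot and invest in EUR: 10,000,000 × 0.14551 × 1.0105375 = EUR 1,470,433.12.
The quoted forward overvalues BRL, so borrow EUR, buy BRL at spot, deposit the BRL at 7.73%, and sell the proceeds forward at 0.15021.
The gap between the two covered legs is EUR 46,181.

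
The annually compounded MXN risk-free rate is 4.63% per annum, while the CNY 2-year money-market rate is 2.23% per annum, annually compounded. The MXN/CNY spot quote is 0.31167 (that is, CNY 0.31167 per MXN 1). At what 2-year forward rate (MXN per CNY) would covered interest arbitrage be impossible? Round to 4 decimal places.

T = 2 years.
Growth of 1 CNY over T: (1 + 0.0223)^2 = 1.0450973.
MXN accumulates by (1 + 0.0463)^2 = 1.0947437.
Forward (CNY per MXN) = 0.31167 × 1.0450973 / 1.0947437 = 0.2975358.
Quoted the other way: 1/0.2975358 = 3.3609 MXN per CNY.

3.3609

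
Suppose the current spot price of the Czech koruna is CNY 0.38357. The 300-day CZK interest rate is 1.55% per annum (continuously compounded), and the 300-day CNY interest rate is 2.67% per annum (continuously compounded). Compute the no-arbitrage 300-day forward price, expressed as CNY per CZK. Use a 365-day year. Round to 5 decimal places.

0.38712

T = 300/365 years.
CNY accumulates by e^(0.0267×300/365) = 1.0221878.
CZK growth factor: e^(0.0155×300/365) = 1.0128212.
CIP: F = S · (grow CNY)/(grow CZK) = 0.38357 × 1.0221878/1.0128212 = 0.3871173 CNY per CZK.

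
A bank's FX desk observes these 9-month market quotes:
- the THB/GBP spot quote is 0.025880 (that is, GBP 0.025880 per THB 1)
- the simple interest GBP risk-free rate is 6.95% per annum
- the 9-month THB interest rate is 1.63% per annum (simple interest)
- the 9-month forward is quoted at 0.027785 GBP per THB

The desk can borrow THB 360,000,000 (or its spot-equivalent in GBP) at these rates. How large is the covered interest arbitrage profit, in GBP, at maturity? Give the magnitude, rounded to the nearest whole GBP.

GBP 322,444

T = 9/12 years.
Keep in THB, deliver into the forward: 360,000,000·1.012225·0.027785 = GBP 10,124,881.79.
Swap to GBP now, deposit: 360,000,000·0.025880·1.052125 = GBP 9,802,438.20.
The quoted forward overvalues THB, so borrow GBP, buy THB at spot, deposit the THB at 1.63%, and sell the proceeds forward at 0.027785.
The gap between the two covered legs is GBP 322,444.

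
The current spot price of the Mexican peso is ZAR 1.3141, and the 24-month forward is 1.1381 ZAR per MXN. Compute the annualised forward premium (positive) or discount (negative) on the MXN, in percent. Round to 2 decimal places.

T = 2 years.
Period premium: (1.1381 − 1.3141)/1.3141 = -0.1339320.
×(1/T) gives -6.70% p.a.

-6.70%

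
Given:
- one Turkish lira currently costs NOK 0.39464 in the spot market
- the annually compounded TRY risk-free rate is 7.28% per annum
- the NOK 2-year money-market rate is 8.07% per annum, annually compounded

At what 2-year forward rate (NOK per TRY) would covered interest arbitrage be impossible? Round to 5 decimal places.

0.40047

T = 2 years.
Growth of 1 NOK over T: (1 + 0.0807)^2 = 1.1679125.
Growth of 1 TRY over T: (1 + 0.0728)^2 = 1.1508998.
CIP: F = S · (grow NOK)/(grow TRY) = 0.39464 × 1.1679125/1.1508998 = 0.4004736 NOK per TRY.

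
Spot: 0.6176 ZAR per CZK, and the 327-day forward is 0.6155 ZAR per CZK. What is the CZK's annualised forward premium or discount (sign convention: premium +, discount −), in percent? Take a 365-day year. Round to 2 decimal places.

-0.38%

T = 327/365 years.
CZK trades forward at -0.34003% vs spot over the period.
Annualise by dividing by T: -0.0034003 / (327/365) = -0.003795 → -0.38%.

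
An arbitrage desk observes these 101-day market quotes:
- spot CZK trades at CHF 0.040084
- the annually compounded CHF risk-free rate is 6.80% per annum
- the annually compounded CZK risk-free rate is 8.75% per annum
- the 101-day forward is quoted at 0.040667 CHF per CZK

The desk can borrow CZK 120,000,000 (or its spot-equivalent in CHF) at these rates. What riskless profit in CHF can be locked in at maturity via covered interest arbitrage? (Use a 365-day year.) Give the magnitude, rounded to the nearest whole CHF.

T = 101/365 years.
Keep in CZK, deliver into the forward: 120,000,000·1.023482513·0.040667 = CHF 4,994,635.60.
Swap to CHF now, deposit: 120,000,000·0.040084·1.018370987 = CHF 4,898,445.92.
The quoted forward overvalues CZK, so borrow CHF, buy CZK at spot, deposit the CZK at 8.75%, and sell the proceeds forward at 0.040667.
Arbitrage profit = |4,994,635.60 − 4,898,445.92| = CHF 96,190.

CHF 96,190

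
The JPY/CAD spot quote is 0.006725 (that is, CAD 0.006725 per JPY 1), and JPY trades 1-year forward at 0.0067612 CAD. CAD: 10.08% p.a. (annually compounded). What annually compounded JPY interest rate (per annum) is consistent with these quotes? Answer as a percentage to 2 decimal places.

T = 1 year.
F/S = 0.0067612/0.006725 = 1.0053829 = (growth of CAD) / (growth of JPY).
CAD growth factor: (1 + 0.1008)^1 = 1.100800.
That pins the JPY growth at 1.0949062.
r = 1.0949062^(1/1) − 1 = 0.094906 → 9.49%.

9.49%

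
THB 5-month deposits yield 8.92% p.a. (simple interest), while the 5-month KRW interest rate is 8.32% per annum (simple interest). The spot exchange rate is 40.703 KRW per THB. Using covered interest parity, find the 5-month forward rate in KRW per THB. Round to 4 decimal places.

40.6049

T = 5/12 years.
KRW growth factor: 1 + 0.0832×5/12 = 1.03466667.
THB accumulates by 1 + 0.0892×5/12 = 1.03716667.
Forward (KRW per THB) = 40.703 × 1.03466667 / 1.03716667 = 40.604889.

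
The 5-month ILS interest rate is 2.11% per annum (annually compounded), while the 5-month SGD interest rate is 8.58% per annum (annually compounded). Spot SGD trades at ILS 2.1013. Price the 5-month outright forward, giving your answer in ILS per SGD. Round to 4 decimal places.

2.0482

T = 5/12 years.
ILS accumulates by (1 + 0.0211)^(5/12) = 1.0087382.
Growth of 1 SGD over T: (1 + 0.0858)^(5/12) = 1.0348938.
CIP: F = S · (grow ILS)/(grow SGD) = 2.1013 × 1.0087382/1.0348938 = 2.048192 ILS per SGD.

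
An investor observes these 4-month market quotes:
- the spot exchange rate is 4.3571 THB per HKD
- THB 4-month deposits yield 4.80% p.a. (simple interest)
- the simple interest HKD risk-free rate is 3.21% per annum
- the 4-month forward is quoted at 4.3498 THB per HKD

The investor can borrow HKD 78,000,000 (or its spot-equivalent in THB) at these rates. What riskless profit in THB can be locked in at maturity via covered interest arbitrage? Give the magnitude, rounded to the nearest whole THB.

T = 4/12 years.
Route A — deposit HKD, sell forward: 78,000,000 × 1.010700 × 4.3498 = THB 342,914,743.08.
Route B — convert at spot, deposit THB: 78,000,000 × 4.3571 × 1.016000 = THB 345,291,460.80.
The quoted forward undervalues HKD, so borrow HKD, convert to THB at spot, deposit the THB at 4.80%, and buy HKD forward at 4.3498 to cover the loan.
Profit = 345,291,460.80 − 342,914,743.08 = THB 2,376,718.

THB 2,376,718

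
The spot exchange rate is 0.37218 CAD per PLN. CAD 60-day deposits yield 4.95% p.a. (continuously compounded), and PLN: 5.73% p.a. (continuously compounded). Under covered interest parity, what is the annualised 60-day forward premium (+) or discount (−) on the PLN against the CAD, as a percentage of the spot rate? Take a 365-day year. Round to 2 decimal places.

T = 60/365 years.
CIP forward (CAD per PLN) = 0.37218 × 1.0081702/1.0094637 = 0.37170310.
(F − S)/S ÷ T = (0.37170310 − 0.37218)/0.37218/(60/365) = -0.007795 → -0.78%.

-0.78%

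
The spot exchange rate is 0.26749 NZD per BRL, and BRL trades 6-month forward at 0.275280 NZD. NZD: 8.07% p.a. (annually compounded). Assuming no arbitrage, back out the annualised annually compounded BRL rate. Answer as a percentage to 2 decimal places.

2.04%

T = 6/12 years.
CIP gives F = S · g_NZD/g_BRL, so g_NZD/g_BRL = 0.27528/0.26749 = 1.0291226.
The NZD side grows by (1 + 0.0807)^(6/12) = 1.0395672.
So the BRL growth factor = 1.010149.
Annualise: 1.010149^(12/6) − 1 = 0.020401 = 2.04%.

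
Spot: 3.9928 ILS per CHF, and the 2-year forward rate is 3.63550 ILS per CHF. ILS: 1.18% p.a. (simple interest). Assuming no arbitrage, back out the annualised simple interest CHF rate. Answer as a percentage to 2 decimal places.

6.21%

T = 2 years.
By CIP, F/S equals the ILS-to-CHF growth ratio: 3.6355/3.9928 = 0.9105139.
ILS growth factor: 1 + 0.0118×2 = 1.023600.
That pins the CHF growth at 1.1242003.
r = (1.1242003 − 1)/2 = 0.062100 → 6.21%.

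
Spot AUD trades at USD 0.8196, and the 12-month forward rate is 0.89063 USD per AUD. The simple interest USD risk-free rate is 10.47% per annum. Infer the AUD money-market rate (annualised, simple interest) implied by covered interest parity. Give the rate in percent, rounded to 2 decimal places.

1.66%

T = 1 year.
By CIP, F/S equals the USD-to-AUD growth ratio: 0.89063/0.8196 = 1.0866642.
The USD side grows by 1 + 0.1047×1 = 1.104700.
Hence g_AUD = 1.0165974.
(1.0165974 − 1)/T = 0.016597, i.e. 1.66%.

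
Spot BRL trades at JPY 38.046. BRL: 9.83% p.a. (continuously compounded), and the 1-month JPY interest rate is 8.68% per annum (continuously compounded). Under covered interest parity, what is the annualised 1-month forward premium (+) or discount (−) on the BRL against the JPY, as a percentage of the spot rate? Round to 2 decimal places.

T = 1/12 years.
F = S · g_JPY/g_BRL = 38.046 × 1.0072596/1.0082253 = 38.009559.
(F − S)/S ÷ T = (38.009559 − 38.046)/38.046/(1/12) = -0.011494 → -1.15%.

-1.15%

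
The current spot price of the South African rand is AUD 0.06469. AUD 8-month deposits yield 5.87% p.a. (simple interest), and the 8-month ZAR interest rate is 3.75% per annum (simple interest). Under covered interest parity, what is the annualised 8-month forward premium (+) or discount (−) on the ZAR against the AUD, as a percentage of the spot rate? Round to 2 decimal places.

T = 8/12 years.
CIP forward (AUD per ZAR) = 0.06469 × 1.0391333/1.025000 = 0.06558198.
Annualised premium = (F − S)/S × (1/T) = (0.06558198 − 0.06469)/0.06469 ÷ (8/12) = 2.07%.

+2.07%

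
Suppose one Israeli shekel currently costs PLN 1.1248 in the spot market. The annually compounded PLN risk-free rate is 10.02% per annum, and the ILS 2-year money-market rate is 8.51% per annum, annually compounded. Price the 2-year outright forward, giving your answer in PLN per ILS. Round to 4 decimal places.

1.1563

T = 2 years.
Growth of 1 PLN over T: (1 + 0.1002)^2 = 1.210440.
ILS accumulates by (1 + 0.0851)^2 = 1.177442.
CIP: F = S · (grow PLN)/(grow ILS) = 1.1248 × 1.210440/1.177442 = 1.156323 PLN per ILS.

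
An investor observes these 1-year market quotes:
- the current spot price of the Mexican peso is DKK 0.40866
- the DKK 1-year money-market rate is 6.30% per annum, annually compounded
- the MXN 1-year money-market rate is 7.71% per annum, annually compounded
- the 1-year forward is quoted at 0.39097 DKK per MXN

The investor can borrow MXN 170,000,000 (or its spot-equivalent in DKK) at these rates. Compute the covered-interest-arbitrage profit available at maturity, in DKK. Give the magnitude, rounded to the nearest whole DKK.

DKK 2,259,605

T = 1 year.
Keep in MXN, deliver into the forward: 170,000,000·1.077100·0.39097 = DKK 71,589,343.79.
Swap to DKK now, deposit: 170,000,000·0.40866·1.063000 = DKK 73,848,948.60.
The quoted forward undervalues MXN, so borrow MXN, convert to DKK at spot, deposit the DKK at 6.30%, and buy MXN forward at 0.39097 to cover the loan.
Profit = 73,848,948.60 − 71,589,343.79 = DKK 2,259,605.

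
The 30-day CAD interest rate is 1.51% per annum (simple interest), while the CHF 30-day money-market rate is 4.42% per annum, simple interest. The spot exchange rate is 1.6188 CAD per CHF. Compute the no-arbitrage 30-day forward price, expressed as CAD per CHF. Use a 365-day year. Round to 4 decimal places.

T = 30/365 years.
CAD growth factor: 1 + 0.0151×30/365 = 1.0012411.
CHF growth factor: 1 + 0.0442×30/365 = 1.0036329.
Forward (CAD per CHF) = 1.6188 × 1.0012411 / 1.0036329 = 1.614942.

1.6149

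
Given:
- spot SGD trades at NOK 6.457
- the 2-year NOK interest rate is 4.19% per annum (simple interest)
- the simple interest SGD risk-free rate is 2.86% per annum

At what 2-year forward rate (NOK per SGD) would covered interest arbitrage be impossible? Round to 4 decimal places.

6.6195

T = 2 years.
Growth of 1 NOK over T: 1 + 0.0419×2 = 1.083800.
Growth of 1 SGD over T: 1 + 0.0286×2 = 1.057200.
CIP: F = S · (grow NOK)/(grow SGD) = 6.457 × 1.083800/1.057200 = 6.619463 NOK per SGD.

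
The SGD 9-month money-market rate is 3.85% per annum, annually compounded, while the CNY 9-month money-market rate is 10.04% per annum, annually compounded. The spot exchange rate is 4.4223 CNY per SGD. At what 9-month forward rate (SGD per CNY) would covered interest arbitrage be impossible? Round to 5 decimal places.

0.21652

T = 9/12 years.
Growth of 1 CNY over T: (1 + 0.1004)^(9/12) = 1.0743924.
SGD growth factor: (1 + 0.0385)^(9/12) = 1.0287382.
Forward (CNY per SGD) = 4.4223 × 1.0743924 / 1.0287382 = 4.618557.
Quoted the other way: 1/4.618557 = 0.21652 SGD per CNY.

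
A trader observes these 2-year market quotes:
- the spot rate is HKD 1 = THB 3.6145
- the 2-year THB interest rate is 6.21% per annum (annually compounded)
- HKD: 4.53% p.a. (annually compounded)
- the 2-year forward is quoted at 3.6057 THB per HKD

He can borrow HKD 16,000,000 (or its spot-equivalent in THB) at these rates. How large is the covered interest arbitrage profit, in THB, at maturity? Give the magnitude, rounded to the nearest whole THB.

T = 2 years.
Route A — deposit HKD, sell forward: 16,000,000 × 1.09265209 × 3.6057 = THB 63,036,410.25.
Route B — convert at spot, deposit THB: 16,000,000 × 3.6145 × 1.12805641 = THB 65,237,758.30.
The quoted forward undervalues HKD, so borrow HKD, convert to THB at spot, deposit the THB at 6.21%, and buy HKD forward at 3.6057 to cover the loan.
Profit = 65,237,758.30 − 63,036,410.25 = THB 2,201,348.

THB 2,201,348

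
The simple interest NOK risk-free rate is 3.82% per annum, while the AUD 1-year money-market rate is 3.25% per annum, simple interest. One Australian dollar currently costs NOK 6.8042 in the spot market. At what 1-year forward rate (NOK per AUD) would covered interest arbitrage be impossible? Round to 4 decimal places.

T = 1 year.
NOK accumulates by 1 + 0.0382×1 = 1.038200.
Growth of 1 AUD over T: 1 + 0.0325×1 = 1.032500.
Forward (NOK per AUD) = 6.8042 × 1.038200 / 1.032500 = 6.841763.

6.8418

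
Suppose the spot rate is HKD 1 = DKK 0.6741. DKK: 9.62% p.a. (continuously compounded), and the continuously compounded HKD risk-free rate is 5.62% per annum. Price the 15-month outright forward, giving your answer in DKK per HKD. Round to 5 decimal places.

0.70866

T = 15/12 years.
DKK growth factor: e^(0.0962×15/12) = 1.1277788.
Growth of 1 HKD over T: e^(0.0562×15/12) = 1.0727763.
Forward (DKK per HKD) = 0.6741 × 1.1277788 / 1.0727763 = 0.7086619.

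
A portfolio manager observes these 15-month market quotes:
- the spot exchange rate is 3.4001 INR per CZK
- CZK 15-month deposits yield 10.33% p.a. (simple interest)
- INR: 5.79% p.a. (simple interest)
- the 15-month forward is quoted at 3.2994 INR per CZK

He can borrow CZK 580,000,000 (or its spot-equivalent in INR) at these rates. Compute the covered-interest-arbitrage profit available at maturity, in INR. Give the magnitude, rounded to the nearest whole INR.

T = 15/12 years.
Invest the CZK and cover forward: 580,000,000 × 1.129125 × 3.2994 = INR 2,160,752,314.50.
Convert at spot and invest in INR: 580,000,000 × 3.4001 × 1.072375 = INR 2,114,785,697.75.
The quoted forward overvalues CZK, so borrow INR, buy CZK at spot, deposit the CZK at 10.33%, and sell the proceeds forward at 3.2994.
The gap between the two covered legs is INR 45,966,617.

INR 45,966,617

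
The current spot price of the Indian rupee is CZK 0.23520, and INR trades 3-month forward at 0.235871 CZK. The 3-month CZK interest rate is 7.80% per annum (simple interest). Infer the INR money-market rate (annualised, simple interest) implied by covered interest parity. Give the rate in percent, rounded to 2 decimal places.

6.64%

T = 3/12 years.
CIP gives F = S · g_CZK/g_INR, so g_CZK/g_INR = 0.235871/0.2352 = 1.0028529.
CZK growth factor: 1 + 0.0780×3/12 = 1.019500.
So the INR growth factor = 1.0165997.
(1.0165997 − 1)/T = 0.066399, i.e. 6.64%.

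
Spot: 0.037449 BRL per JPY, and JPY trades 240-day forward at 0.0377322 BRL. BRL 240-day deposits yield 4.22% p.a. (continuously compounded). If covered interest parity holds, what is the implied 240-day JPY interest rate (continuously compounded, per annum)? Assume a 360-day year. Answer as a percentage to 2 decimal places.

T = 240/360 years.
By CIP, F/S equals the BRL-to-JPY growth ratio: 0.0377322/0.037449 = 1.0075623.
BRL growth factor: e^(0.0422×240/360) = 1.0285328.
So the JPY growth factor = 1.0208131.
r = ln(1.0208131)/(240/360) = 0.030899 → 3.09%.

3.09%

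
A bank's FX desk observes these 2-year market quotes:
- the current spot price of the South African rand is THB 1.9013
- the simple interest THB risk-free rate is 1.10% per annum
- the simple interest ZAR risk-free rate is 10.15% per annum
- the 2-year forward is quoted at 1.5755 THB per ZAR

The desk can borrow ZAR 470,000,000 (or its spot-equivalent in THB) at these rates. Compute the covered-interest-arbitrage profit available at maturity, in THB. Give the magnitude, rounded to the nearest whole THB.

T = 2 years.
Keep in ZAR, deliver into the forward: 470,000,000·1.203000·1.5755 = THB 890,803,455.00.
Swap to THB now, deposit: 470,000,000·1.9013·1.022000 = THB 913,270,442.00.
The quoted forward undervalues ZAR, so borrow ZAR, convert to THB at spot, deposit the THB at 1.10%, and buy ZAR forward at 1.5755 to cover the loan.
Arbitrage profit = |890,803,455.00 − 913,270,442.00| = THB 22,466,987.

THB 22,466,987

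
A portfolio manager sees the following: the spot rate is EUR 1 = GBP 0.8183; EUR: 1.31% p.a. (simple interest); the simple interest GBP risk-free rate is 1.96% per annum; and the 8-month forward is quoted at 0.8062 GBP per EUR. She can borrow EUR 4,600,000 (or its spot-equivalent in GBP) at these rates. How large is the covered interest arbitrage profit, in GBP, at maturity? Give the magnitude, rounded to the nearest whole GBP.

T = 8/12 years.
Route A — deposit EUR, sell forward: 4,600,000 × 1.008733333 × 0.8062 = GBP 3,740,907.74.
Route B — convert at spot, deposit GBP: 4,600,000 × 0.8183 × 1.013066667 = GBP 3,813,365.29.
The quoted forward undervalues EUR, so borrow EUR, convert to GBP at spot, deposit the GBP at 1.96%, and buy EUR forward at 0.8062 to cover the loan.
Arbitrage profit = |3,740,907.74 − 3,813,365.29| = GBP 72,458.

GBP 72,458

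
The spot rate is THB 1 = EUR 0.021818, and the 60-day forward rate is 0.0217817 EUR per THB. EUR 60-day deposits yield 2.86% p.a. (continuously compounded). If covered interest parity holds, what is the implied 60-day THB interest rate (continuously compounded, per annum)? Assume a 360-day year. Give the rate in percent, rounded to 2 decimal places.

3.86%

T = 60/360 years.
By CIP, F/S equals the EUR-to-THB growth ratio: 0.0217817/0.021818 = 0.9983362.
The EUR side grows by e^(0.0286×60/360) = 1.004778.
So the THB growth factor = 1.0064525.
r = ln(1.0064525)/(60/360) = 0.038591 → 3.86%.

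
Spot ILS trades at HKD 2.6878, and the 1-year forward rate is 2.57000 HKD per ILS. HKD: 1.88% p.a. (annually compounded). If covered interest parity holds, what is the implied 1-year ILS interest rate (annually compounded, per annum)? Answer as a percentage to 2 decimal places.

6.55%

T = 1 year.
By CIP, F/S equals the HKD-to-ILS growth ratio: 2.57/2.6878 = 0.9561723.
HKD growth factor: (1 + 0.0188)^1 = 1.018800.
Hence g_ILS = 1.0654983.
r = 1.0654983^(1/1) − 1 = 0.065498 → 6.55%.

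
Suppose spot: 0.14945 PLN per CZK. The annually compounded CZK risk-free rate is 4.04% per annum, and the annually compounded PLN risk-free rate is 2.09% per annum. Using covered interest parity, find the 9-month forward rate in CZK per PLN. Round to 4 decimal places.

6.7868

T = 9/12 years.
Growth of 1 PLN over T: (1 + 0.0209)^(9/12) = 1.0156344.
CZK accumulates by (1 + 0.0404)^(9/12) = 1.0301495.
CIP: F = S · (grow PLN)/(grow CZK) = 0.14945 × 1.0156344/1.0301495 = 0.1473442 PLN per CZK.
Quoted the other way: 1/0.1473442 = 6.7868 CZK per PLN.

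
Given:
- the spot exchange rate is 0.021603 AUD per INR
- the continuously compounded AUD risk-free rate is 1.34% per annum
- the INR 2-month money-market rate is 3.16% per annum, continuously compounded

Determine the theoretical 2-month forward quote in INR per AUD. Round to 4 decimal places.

46.4305

T = 2/12 years.
AUD accumulates by e^(0.0134×2/12) = 1.00223583.
Growth of 1 INR over T: e^(0.0316×2/12) = 1.00528056.
Forward (AUD per INR) = 0.021603 × 1.00223583 / 1.00528056 = 0.021537570.
Invert for INR per AUD: 1 / 0.021537570 = 46.4305.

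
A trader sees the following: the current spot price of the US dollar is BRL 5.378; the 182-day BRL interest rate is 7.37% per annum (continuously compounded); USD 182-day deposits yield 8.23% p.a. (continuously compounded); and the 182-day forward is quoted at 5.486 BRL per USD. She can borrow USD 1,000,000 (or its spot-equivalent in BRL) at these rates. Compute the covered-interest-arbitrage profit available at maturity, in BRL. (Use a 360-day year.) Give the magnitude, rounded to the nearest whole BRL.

T = 182/360 years.
Route A — deposit USD, sell forward: 1,000,000 × 1.042484933 × 5.486 = BRL 5,719,072.34.
Route B — convert at spot, deposit BRL: 1,000,000 × 5.378 × 1.037962279 = BRL 5,582,161.14.
The quoted forward overvalues USD, so borrow BRL, buy USD at spot, deposit the USD at 8.23%, and sell the proceeds forward at 5.486.
Profit = 5,719,072.34 − 5,582,161.14 = BRL 136,911.

BRL 136,911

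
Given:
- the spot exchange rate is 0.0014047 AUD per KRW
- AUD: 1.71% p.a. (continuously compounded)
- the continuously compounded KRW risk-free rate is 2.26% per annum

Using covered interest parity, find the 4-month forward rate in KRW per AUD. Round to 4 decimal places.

713.2021

T = 4/12 years.
AUD growth factor: e^(0.0171×4/12) = 1.005716276.
Growth of 1 KRW over T: e^(0.0226×4/12) = 1.00756178.
CIP: F = S · (grow AUD)/(grow KRW) = 0.0014047 × 1.005716276/1.00756178 = 0.00140212708 AUD per KRW.
Quoted the other way: 1/0.00140212708 = 713.2021 KRW per AUD.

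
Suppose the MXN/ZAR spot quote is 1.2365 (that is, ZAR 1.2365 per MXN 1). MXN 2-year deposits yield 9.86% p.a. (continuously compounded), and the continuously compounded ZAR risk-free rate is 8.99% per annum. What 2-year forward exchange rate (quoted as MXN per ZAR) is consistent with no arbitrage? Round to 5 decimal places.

0.82293

T = 2 years.
ZAR growth factor: e^(0.0899×2) = 1.1969779.
MXN accumulates by e^(0.0986×2) = 1.2179876.
So F = 1.2365 × 1.1969779 / 1.2179876 = 1.215171 (ZAR/MXN).
Quoted the other way: 1/1.215171 = 0.82293 MXN per ZAR.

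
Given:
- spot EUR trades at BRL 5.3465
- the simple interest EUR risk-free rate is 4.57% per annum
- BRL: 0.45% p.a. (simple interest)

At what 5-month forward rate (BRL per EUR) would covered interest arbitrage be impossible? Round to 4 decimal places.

5.2564

T = 5/12 years.
BRL growth factor: 1 + 0.0045×5/12 = 1.001875.
Growth of 1 EUR over T: 1 + 0.0457×5/12 = 1.0190417.
So F = 5.3465 × 1.001875 / 1.0190417 = 5.256433 (BRL/EUR).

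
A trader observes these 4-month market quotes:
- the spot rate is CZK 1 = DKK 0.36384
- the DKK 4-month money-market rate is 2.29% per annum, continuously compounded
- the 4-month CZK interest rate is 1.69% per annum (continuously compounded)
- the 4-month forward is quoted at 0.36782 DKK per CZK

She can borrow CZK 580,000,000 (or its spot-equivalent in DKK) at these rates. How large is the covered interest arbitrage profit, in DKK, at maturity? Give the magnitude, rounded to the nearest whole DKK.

T = 4/12 years.
Route A — deposit CZK, sell forward: 580,000,000 × 1.00564923039 × 0.36782 = DKK 214,540,781.95.
Route B — convert at spot, deposit DKK: 580,000,000 × 0.36384 × 1.00766254149 = DKK 212,644,204.68.
The quoted forward overvalues CZK, so borrow DKK, buy CZK at spot, deposit the CZK at 1.69%, and sell the proceeds forward at 0.36782.
Profit = 214,540,781.95 − 212,644,204.68 = DKK 1,896,577.

DKK 1,896,577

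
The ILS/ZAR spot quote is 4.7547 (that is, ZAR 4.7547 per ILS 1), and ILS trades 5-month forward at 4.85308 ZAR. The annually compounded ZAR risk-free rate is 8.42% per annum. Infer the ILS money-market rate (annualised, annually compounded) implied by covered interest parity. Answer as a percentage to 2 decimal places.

T = 5/12 years.
CIP gives F = S · g_ZAR/g_ILS, so g_ZAR/g_ILS = 4.85308/4.7547 = 1.0206911.
The ZAR side grows by (1 + 0.0842)^(5/12) = 1.0342581.
That pins the ILS growth at 1.013292.
r = 1.013292^(12/5) − 1 = 0.032198 → 3.22%.

3.22%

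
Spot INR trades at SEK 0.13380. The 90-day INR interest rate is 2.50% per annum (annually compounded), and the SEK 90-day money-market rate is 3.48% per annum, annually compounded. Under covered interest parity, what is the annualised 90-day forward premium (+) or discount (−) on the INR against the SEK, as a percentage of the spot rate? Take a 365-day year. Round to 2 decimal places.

+0.95%

T = 90/365 years.
CIP forward (SEK per INR) = 0.1338 × 1.0084706/1.0061072 = 0.13411430.
Annualised premium = (F − S)/S × (1/T) = (0.13411430 − 0.1338)/0.1338 ÷ (90/365) = 0.95%.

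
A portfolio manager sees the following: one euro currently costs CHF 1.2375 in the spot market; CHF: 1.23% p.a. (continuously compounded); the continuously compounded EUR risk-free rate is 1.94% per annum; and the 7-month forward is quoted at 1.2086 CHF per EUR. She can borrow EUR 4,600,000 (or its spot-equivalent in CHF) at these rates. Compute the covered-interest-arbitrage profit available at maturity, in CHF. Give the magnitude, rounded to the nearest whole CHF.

T = 7/12 years.
Keep in EUR, deliver into the forward: 4,600,000·1.011380942·1.2086 = CHF 5,622,833.03.
Swap to CHF now, deposit: 4,600,000·1.2375·1.007200802 = CHF 5,733,490.57.
The quoted forward undervalues EUR, so borrow EUR, convert to CHF at spot, deposit the CHF at 1.23%, and buy EUR forward at 1.2086 to cover the loan.
Arbitrage profit = |5,622,833.03 − 5,733,490.57| = CHF 110,658.

CHF 110,658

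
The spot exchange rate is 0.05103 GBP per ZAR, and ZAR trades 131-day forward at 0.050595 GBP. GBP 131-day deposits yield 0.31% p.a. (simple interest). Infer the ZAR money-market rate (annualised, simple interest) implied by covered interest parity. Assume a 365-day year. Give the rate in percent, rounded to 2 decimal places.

2.71%

T = 131/365 years.
CIP gives F = S · g_GBP/g_ZAR, so g_GBP/g_ZAR = 0.050595/0.05103 = 0.9914756.
GBP growth factor: 1 + 0.0031×131/365 = 1.0011126.
Hence g_ZAR = 1.0097199.
(1.0097199 − 1)/T = 0.027082, i.e. 2.71%.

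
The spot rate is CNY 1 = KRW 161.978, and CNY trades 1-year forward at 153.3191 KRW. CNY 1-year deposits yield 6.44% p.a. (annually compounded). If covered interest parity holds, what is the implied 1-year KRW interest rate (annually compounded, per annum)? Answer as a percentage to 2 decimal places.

T = 1 year.
By CIP, F/S equals the KRW-to-CNY growth ratio: 153.3191/161.978 = 0.9465427.
The CNY side grows by (1 + 0.0644)^1 = 1.064400.
So the KRW growth factor = 1.007500.
Annualise: 1.007500^(1/1) − 1 = 0.007500 = 0.75%.

0.75%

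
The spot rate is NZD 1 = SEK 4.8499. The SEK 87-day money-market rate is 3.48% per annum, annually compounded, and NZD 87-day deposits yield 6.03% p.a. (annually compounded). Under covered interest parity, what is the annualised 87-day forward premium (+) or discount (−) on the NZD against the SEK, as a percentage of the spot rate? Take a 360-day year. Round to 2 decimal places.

-2.43%

T = 87/360 years.
CIP forward (SEK per NZD) = 4.8499 × 1.0083012/1.0142506 = 4.8214514.
(F − S)/S ÷ T = (4.8214514 − 4.8499)/4.8499/(87/360) = -0.024272 → -2.43%.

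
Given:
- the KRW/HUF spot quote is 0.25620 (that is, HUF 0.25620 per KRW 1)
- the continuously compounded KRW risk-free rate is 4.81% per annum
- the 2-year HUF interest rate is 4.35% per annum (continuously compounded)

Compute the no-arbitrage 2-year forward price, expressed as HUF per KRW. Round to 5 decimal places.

0.25385

T = 2 years.
HUF accumulates by e^(0.0435×2) = 1.0908967.
KRW accumulates by e^(0.0481×2) = 1.1009792.
Forward (HUF per KRW) = 0.2562 × 1.0908967 / 1.1009792 = 0.2538538.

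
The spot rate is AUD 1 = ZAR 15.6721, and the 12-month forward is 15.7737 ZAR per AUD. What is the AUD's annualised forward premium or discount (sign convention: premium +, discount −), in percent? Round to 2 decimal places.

+0.65%

T = 1 year.
AUD trades forward at +0.64829% vs spot over the period.
Annualise by dividing by T: 0.0064829 / 1 = 0.006483 → 0.65%.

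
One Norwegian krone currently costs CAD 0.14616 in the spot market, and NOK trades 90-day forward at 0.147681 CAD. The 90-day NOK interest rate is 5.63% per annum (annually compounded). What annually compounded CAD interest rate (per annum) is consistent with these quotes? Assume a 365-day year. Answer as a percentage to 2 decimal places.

T = 90/365 years.
F/S = 0.147681/0.14616 = 1.0104064 = (growth of CAD) / (growth of NOK).
NOK growth factor: (1 + 0.0563)^(90/365) = 1.0135971.
Hence g_CAD = 1.024145.
Annualise: 1.024145^(365/90) − 1 = 0.101594 = 10.16%.

10.16%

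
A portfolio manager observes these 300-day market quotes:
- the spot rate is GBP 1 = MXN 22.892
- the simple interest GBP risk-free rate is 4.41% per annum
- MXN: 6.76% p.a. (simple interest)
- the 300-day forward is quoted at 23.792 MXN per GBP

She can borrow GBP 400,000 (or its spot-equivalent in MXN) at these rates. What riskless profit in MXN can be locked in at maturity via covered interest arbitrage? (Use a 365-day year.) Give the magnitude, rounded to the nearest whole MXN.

MXN 196,185

T = 300/365 years.
Keep in GBP, deliver into the forward: 400,000·1.036246575·23.792 = MXN 9,861,751.40.
Swap to MXN now, deposit: 400,000·22.892·1.055561644 = MXN 9,665,566.86.
The quoted forward overvalues GBP, so borrow MXN, buy GBP at spot, deposit the GBP at 4.41%, and sell the proceeds forward at 23.792.
Profit = 9,861,751.40 − 9,665,566.86 = MXN 196,185.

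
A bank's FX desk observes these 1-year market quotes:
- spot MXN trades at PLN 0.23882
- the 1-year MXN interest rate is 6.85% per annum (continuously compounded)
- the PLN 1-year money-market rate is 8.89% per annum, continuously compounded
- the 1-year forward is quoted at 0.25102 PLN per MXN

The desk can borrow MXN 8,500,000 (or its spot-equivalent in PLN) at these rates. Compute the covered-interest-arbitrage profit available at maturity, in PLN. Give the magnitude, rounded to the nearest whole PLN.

PLN 66,249

T = 1 year.
Invest the MXN and cover forward: 8,500,000 × 1.070900625 × 0.25102 = PLN 2,284,948.54.
Convert at spot and invest in PLN: 8,500,000 × 0.23882 × 1.092971354 = PLN 2,218,699.06.
The quoted forward overvalues MXN, so borrow PLN, buy MXN at spot, deposit the MXN at 6.85%, and sell the proceeds forward at 0.25102.
The gap between the two covered legs is PLN 66,249.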